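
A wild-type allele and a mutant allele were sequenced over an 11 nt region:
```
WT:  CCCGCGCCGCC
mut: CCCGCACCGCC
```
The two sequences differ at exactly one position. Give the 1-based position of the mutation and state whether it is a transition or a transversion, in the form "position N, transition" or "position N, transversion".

position 6, transition

The sequences differ only at position 6: G→A (purine→purine), a transition.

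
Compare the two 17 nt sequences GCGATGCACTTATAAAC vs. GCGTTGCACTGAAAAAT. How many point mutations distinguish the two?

4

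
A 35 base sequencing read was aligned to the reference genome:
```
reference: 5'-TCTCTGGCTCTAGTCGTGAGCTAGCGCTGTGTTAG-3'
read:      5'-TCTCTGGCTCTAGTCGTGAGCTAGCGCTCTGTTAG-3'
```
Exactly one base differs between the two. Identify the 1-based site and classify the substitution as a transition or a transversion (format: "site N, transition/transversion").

site 29, transversion

Site 29 changes G→C. G is a purine and C is a pyrimidine, so this is a transversion.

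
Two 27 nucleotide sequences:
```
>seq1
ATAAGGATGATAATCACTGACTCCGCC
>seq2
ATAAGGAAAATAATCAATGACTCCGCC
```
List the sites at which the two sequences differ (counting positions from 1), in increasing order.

Differences at site 8 (T→A), site 9 (G→A), site 17 (C→A).

8, 9, 17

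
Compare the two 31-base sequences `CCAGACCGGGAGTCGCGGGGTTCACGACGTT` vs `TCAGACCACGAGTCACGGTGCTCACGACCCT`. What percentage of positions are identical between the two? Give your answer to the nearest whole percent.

8 positions differ (1, 8, 9, 15, 19, 21, 29, 30), so 23 of 31 match: 23/31 = 74.19%.

74%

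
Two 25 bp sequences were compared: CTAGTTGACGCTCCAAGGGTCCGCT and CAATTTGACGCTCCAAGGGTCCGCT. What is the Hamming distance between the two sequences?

The sequences differ at positions 2, 4 (1-based) — 2 in total.

2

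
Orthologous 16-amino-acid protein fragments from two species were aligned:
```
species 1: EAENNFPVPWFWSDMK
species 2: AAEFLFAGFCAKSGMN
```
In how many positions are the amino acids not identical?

11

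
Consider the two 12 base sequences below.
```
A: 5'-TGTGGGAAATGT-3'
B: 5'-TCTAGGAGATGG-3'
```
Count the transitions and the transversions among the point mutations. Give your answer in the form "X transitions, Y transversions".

2 transitions, 2 transversions

Mismatches (1-based):
position 2: G→C (purine→pyrimidine, transversion)
position 4: G→A (purine→purine, transition)
position 8: A→G (purine→purine, transition)
position 12: T→G (pyrimidine→purine, transversion)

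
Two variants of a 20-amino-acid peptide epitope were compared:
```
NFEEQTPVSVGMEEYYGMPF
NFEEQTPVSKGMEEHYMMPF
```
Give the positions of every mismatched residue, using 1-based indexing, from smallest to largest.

Differences at position 10 (V→K), position 15 (Y→H), position 17 (G→M).

10, 15, 17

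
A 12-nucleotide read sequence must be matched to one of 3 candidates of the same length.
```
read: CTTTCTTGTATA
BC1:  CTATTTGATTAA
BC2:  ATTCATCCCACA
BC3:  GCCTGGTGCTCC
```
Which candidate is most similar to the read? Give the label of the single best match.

BC1

BC1 differs at 6 bases; BC2 differs at 7 bases; BC3 differs at 9 bases. The closest is BC1.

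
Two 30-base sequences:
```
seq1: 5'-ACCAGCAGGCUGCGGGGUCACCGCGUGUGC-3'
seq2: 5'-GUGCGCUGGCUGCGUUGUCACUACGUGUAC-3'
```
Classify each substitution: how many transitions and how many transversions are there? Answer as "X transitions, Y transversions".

5 transitions, 5 transversions

Transitions (purine↔purine or pyrimidine↔pyrimidine): 1 A→G, 2 C→U, 22 C→U, 23 G→A, 29 G→A.
Transversions (purine↔pyrimidine): 3 C→G, 4 A→C, 7 A→U, 15 G→U, 16 G→U.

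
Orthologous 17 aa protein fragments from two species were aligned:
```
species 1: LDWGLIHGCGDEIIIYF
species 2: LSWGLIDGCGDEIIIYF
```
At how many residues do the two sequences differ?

2

The sequences differ at residues 2, 7 (1-based) — 2 in total.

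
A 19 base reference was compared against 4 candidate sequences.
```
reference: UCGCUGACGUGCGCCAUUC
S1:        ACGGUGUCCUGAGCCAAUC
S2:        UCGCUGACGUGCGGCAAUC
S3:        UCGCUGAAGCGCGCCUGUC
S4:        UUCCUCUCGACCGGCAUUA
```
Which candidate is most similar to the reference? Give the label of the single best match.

S1 differs at 6 positions; S2 differs at 2 positions; S3 differs at 4 positions; S4 differs at 8 positions. The closest is S2.

S2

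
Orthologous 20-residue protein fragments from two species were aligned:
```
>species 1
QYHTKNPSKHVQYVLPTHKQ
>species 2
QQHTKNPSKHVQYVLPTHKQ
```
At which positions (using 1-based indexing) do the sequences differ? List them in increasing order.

2

Scanning 1-based: 2: Y/Q.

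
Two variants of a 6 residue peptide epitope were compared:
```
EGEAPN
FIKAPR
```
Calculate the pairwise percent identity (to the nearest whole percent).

Mismatches at positions 1, 2, 3, 6 (1-based): 4 of 6.
Identical positions: 2/6 = 33.33% → 33%.

33%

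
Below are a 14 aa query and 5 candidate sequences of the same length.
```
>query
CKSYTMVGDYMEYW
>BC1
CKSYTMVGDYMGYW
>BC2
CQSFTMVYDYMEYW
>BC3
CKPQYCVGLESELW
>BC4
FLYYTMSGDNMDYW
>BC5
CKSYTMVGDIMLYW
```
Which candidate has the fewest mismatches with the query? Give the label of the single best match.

BC1

Hamming distances to query — BC1: 1; BC2: 3; BC3: 8; BC4: 6; BC5: 2.
Smallest is BC1 with 1 mismatch.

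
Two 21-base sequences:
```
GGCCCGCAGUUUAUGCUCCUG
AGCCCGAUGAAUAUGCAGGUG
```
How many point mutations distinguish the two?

8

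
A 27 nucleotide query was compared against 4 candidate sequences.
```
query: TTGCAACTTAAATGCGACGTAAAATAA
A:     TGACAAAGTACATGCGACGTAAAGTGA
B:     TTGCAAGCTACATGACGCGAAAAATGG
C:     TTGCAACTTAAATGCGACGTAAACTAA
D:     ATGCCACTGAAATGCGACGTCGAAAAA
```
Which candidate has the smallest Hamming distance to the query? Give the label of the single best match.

Hamming distances to query — A: 7; B: 9; C: 1; D: 6.
Smallest is C with 1 mismatch.

C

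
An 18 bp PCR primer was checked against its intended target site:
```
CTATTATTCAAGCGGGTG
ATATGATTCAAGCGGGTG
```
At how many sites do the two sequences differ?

2

The sequences differ at sites 1, 5 (1-based) — 2 in total.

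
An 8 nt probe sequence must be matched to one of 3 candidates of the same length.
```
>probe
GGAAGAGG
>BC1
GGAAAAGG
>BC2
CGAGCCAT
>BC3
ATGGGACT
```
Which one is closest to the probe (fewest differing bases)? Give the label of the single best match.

BC1 differs at 1 base; BC2 differs at 6 bases; BC3 differs at 6 bases. The closest is BC1.

BC1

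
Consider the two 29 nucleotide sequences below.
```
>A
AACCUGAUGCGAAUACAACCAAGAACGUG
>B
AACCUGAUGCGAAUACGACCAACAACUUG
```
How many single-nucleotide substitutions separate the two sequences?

The sequences differ at bases 17, 23, 27 (1-based) — 3 in total.

3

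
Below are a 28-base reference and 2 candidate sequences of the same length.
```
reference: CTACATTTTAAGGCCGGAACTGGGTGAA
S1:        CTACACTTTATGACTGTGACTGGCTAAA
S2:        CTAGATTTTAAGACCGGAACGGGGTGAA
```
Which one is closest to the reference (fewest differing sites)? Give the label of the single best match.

S1 differs at 8 sites; S2 differs at 3 sites. The closest is S2.

S2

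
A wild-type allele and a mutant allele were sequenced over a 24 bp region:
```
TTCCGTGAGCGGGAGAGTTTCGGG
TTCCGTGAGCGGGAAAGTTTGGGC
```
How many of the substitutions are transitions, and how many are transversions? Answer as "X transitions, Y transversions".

Transitions (purine↔purine or pyrimidine↔pyrimidine): 15 G→A.
Transversions (purine↔pyrimidine): 21 C→G, 24 G→C.

1 transition, 2 transversions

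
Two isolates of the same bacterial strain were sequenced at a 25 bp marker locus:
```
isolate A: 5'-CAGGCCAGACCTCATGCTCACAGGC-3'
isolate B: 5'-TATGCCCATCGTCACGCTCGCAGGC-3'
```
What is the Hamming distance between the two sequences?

The sequences differ at positions 1, 3, 7, 8, 9, 11, 15, 20 (1-based) — 8 in total.

8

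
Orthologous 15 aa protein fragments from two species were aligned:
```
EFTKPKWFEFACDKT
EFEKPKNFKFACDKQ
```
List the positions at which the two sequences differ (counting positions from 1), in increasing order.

3, 7, 9, 15

Differences at position 3 (T→E), position 7 (W→N), position 9 (E→K), position 15 (T→Q).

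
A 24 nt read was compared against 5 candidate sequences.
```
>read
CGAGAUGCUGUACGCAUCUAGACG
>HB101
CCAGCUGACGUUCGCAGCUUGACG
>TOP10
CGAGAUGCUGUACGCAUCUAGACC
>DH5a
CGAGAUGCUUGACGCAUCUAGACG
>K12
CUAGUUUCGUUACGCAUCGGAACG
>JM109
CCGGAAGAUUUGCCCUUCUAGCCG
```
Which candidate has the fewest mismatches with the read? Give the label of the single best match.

TOP10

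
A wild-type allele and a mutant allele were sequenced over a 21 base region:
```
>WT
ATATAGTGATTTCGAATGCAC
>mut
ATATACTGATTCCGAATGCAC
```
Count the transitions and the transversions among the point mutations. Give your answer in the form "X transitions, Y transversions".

Mismatches (1-based):
base 6: G→C (purine→pyrimidine, transversion)
base 12: T→C (pyrimidine→pyrimidine, transition)

1 transition, 1 transversion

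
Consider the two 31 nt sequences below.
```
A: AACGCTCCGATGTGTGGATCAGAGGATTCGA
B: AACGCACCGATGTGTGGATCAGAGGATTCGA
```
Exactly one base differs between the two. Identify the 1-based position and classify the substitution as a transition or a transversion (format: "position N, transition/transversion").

position 6, transversion

The sequences differ only at position 6: T→A (pyrimidine→purine), a transversion.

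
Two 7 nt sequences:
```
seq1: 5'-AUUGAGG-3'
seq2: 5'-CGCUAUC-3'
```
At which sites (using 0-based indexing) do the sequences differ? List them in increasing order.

Scanning 0-based: 0: A/C; 1: U/G; 2: U/C; 3: G/U; 5: G/U; 6: G/C.

0, 1, 2, 3, 5, 6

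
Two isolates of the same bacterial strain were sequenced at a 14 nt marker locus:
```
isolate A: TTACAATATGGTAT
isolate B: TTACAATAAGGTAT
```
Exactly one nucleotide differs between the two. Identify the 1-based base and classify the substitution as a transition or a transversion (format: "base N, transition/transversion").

base 9, transversion

Base 9 changes T→A. T is a pyrimidine and A is a purine, so this is a transversion.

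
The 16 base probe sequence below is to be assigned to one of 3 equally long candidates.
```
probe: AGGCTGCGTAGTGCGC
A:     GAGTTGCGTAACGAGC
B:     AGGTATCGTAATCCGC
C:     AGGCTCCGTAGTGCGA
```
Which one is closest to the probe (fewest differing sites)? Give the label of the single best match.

Hamming distances to probe — A: 6; B: 5; C: 2.
Smallest is C with 2 mismatches.

C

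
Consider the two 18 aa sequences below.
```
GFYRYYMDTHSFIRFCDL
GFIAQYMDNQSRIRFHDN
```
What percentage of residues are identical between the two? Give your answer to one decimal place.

Mismatches at positions 3, 4, 5, 9, 10, 12, 16, 18 (1-based): 8 of 18.
Identical positions: 10/18 = 55.56% → 55.6%.

55.6%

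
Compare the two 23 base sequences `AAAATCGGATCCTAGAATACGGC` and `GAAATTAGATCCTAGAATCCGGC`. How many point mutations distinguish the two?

The sequences differ at positions 1, 6, 7, 19 (1-based) — 4 in total.

4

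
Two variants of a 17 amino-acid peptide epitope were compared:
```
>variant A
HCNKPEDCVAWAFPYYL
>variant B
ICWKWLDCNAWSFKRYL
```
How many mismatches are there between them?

8

The sequences differ at positions 1, 3, 5, 6, 9, 12, 14, 15 (1-based) — 8 in total.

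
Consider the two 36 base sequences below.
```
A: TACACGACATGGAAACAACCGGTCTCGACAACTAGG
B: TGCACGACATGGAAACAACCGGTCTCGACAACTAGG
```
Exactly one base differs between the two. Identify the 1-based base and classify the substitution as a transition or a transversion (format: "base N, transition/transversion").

The sequences differ only at base 2: A→G (purine→purine), a transition.

base 2, transition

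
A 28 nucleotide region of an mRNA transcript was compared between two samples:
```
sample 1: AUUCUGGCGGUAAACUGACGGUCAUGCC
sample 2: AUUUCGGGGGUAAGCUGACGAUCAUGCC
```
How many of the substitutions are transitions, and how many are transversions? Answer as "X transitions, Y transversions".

Mismatches (1-based):
site 4: C→U (pyrimidine→pyrimidine, transition)
site 5: U→C (pyrimidine→pyrimidine, transition)
site 8: C→G (pyrimidine→purine, transversion)
site 14: A→G (purine→purine, transition)
site 21: G→A (purine→purine, transition)

4 transitions, 1 transversion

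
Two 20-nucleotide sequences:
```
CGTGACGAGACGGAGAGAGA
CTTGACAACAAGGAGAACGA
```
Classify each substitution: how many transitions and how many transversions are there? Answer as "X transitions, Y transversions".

Transitions (purine↔purine or pyrimidine↔pyrimidine): 7 G→A, 17 G→A.
Transversions (purine↔pyrimidine): 2 G→T, 9 G→C, 11 C→A, 18 A→C.

2 transitions, 4 transversions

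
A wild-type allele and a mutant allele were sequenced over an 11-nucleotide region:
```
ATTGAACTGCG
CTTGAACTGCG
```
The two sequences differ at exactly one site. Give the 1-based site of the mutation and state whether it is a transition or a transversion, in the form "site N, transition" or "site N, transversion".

site 1, transversion

Site 1 changes A→C. A is a purine and C is a pyrimidine, so this is a transversion.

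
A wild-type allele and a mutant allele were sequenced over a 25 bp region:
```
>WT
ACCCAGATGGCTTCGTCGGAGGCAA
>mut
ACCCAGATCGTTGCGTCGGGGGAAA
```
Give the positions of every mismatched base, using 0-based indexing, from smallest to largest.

8, 10, 12, 19, 22

Differences at position 8 (G→C), position 10 (C→T), position 12 (T→G), position 19 (A→G), position 22 (C→A).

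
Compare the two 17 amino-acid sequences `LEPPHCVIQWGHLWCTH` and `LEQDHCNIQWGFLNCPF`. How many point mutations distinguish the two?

7

Comparing position by position, 7 residues differ: 3 (P/Q), 4 (P/D), 7 (V/N), 12 (H/F), 14 (W/N), 16 (T/P), 17 (H/F).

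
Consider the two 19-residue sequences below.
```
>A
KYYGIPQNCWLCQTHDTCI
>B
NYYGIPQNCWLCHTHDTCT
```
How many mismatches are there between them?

Comparing position by position, 3 positions differ: 1 (K/N), 13 (Q/H), 19 (I/T).

3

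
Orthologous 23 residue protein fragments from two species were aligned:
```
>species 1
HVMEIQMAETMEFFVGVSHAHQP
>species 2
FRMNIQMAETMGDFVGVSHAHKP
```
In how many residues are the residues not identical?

6

Comparing position by position, 6 residues differ: 1 (H/F), 2 (V/R), 4 (E/N), 12 (E/G), 13 (F/D), 22 (Q/K).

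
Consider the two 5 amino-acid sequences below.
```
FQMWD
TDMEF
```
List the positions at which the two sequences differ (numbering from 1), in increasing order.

Scanning 1-based: 1: F/T; 2: Q/D; 4: W/E; 5: D/F.

1, 2, 4, 5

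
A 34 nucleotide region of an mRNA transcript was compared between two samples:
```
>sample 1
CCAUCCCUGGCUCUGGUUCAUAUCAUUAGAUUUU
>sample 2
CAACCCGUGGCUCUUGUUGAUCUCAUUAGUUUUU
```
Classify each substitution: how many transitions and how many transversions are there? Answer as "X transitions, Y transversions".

1 transition, 6 transversions

Mismatches (1-based):
site 2: C→A (pyrimidine→purine, transversion)
site 4: U→C (pyrimidine→pyrimidine, transition)
site 7: C→G (pyrimidine→purine, transversion)
site 15: G→U (purine→pyrimidine, transversion)
site 19: C→G (pyrimidine→purine, transversion)
site 22: A→C (purine→pyrimidine, transversion)
site 30: A→U (purine→pyrimidine, transversion)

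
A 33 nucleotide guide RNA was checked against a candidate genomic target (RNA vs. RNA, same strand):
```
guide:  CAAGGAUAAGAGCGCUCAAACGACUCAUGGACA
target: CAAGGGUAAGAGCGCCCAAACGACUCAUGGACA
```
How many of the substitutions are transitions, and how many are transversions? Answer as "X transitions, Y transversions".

Transitions (purine↔purine or pyrimidine↔pyrimidine): 6 A→G, 16 U→C.
Transversions (purine↔pyrimidine): none.

2 transitions, 0 transversions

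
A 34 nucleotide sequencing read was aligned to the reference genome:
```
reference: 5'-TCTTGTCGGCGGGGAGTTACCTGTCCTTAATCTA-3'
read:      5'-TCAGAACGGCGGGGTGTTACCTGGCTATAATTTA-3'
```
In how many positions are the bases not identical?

9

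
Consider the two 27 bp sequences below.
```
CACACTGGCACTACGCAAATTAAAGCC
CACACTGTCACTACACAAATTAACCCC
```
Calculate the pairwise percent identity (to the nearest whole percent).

Mismatches at positions 8, 15, 24, 25 (1-based): 4 of 27.
Identical positions: 23/27 = 85.19% → 85%.

85%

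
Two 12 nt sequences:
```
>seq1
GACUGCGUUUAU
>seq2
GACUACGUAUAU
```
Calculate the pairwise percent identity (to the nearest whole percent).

2 positions differ (5, 9), so 10 of 12 match: 10/12 = 83.33%.

83%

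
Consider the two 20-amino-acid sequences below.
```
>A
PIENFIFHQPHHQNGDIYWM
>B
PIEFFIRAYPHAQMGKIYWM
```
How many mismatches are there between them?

7

The sequences differ at residues 4, 7, 8, 9, 12, 14, 16 (1-based) — 7 in total.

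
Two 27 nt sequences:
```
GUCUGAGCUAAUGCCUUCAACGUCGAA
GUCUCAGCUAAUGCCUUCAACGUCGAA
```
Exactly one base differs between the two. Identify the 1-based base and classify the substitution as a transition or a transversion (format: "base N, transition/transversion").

base 5, transversion

The sequences differ only at base 5: G→C (purine→pyrimidine), a transversion.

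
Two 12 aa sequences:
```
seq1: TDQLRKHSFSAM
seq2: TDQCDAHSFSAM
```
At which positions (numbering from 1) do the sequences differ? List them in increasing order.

Scanning 1-based: 4: L/C; 5: R/D; 6: K/A.

4, 5, 6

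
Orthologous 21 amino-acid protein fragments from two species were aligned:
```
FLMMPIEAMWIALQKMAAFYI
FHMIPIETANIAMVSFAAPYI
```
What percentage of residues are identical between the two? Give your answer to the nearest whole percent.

Mismatches at positions 2, 4, 8, 9, 10, 13, 14, 15, 16, 19 (1-based): 10 of 21.
Identical positions: 11/21 = 52.38% → 52%.

52%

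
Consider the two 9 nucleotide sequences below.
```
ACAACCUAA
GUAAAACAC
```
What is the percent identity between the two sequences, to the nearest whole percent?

33%

6 positions differ (1, 2, 5, 6, 7, 9), so 3 of 9 match: 3/9 = 33.33%.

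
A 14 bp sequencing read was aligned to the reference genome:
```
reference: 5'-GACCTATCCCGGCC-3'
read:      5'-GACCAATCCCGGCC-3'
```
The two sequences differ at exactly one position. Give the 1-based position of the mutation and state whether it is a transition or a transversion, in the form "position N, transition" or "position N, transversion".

Position 5 changes T→A. T is a pyrimidine and A is a purine, so this is a transversion.

position 5, transversion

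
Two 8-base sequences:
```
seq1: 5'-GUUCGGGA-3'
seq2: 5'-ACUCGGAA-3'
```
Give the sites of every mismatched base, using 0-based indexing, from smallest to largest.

0, 1, 6

Scanning 0-based: 0: G/A; 1: U/C; 6: G/A.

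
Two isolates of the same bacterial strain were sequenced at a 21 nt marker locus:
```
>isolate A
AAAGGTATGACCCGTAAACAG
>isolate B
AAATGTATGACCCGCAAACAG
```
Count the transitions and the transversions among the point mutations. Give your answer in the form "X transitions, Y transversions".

1 transition, 1 transversion

Transitions (purine↔purine or pyrimidine↔pyrimidine): 15 T→C.
Transversions (purine↔pyrimidine): 4 G→T.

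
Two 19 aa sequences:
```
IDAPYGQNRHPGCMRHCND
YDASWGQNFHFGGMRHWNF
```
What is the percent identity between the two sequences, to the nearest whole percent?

Mismatches at positions 1, 4, 5, 9, 11, 13, 17, 19 (1-based): 8 of 19.
Identical positions: 11/19 = 57.89% → 58%.

58%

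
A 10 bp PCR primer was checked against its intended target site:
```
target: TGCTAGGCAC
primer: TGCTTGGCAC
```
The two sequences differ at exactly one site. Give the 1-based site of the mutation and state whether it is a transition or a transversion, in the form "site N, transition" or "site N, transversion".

site 5, transversion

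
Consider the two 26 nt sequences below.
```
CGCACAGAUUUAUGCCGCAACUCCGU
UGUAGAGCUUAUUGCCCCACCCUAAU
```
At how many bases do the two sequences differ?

12

Comparing position by position, 12 bases differ: 1 (C/U), 3 (C/U), 5 (C/G), 8 (A/C), 11 (U/A), 12 (A/U), 17 (G/C), 20 (A/C), 22 (U/C), 23 (C/U), 24 (C/A), 25 (G/A).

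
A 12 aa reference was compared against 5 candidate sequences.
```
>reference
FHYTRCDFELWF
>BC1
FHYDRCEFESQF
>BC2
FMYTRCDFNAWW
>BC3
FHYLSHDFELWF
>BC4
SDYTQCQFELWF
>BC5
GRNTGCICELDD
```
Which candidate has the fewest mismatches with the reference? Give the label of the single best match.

BC3

Hamming distances to reference — BC1: 4; BC2: 4; BC3: 3; BC4: 4; BC5: 8.
Smallest is BC3 with 3 mismatches.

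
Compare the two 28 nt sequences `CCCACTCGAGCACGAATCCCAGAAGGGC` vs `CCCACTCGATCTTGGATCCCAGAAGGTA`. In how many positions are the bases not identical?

6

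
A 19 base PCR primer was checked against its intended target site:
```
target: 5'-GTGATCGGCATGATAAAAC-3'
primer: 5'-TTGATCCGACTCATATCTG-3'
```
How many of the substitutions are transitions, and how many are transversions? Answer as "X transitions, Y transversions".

Transitions (purine↔purine or pyrimidine↔pyrimidine): none.
Transversions (purine↔pyrimidine): 1 G→T, 7 G→C, 9 C→A, 10 A→C, 12 G→C, 16 A→T, 17 A→C, 18 A→T, 19 C→G.

0 transitions, 9 transversions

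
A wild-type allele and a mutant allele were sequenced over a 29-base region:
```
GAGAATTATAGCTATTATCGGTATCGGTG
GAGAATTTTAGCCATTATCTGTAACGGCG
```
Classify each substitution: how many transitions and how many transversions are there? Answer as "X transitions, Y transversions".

Transitions (purine↔purine or pyrimidine↔pyrimidine): 13 T→C, 28 T→C.
Transversions (purine↔pyrimidine): 8 A→T, 20 G→T, 24 T→A.

2 transitions, 3 transversions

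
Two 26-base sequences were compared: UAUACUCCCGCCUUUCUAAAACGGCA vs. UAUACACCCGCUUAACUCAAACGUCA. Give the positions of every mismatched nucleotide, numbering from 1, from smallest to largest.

6, 12, 14, 15, 18, 24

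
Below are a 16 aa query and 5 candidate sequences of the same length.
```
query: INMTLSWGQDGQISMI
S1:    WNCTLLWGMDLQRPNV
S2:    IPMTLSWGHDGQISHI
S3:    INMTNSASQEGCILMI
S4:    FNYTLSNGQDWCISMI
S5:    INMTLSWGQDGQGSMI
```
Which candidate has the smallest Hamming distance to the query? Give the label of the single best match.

Hamming distances to query — S1: 9; S2: 3; S3: 6; S4: 5; S5: 1.
Smallest is S5 with 1 mismatch.

S5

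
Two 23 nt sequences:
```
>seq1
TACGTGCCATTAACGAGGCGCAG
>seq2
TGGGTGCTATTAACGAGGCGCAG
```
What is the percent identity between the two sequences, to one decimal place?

3 positions differ (2, 3, 8), so 20 of 23 match: 20/23 = 86.96%.

87.0%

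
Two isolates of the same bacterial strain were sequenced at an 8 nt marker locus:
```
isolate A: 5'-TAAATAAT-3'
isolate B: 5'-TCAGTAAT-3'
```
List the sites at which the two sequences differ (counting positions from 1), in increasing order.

Scanning 1-based: 2: A/C; 4: A/G.

2, 4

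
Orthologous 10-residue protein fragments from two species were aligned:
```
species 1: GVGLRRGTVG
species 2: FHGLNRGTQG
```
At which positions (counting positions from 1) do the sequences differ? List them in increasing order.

Scanning 1-based: 1: G/F; 2: V/H; 5: R/N; 9: V/Q.

1, 2, 5, 9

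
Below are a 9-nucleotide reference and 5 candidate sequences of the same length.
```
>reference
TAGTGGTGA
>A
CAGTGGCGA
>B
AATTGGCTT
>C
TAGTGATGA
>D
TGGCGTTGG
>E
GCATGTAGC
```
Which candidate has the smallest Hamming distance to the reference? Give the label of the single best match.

C

A differs at 2 bases; B differs at 5 bases; C differs at 1 base; D differs at 4 bases; E differs at 6 bases. The closest is C.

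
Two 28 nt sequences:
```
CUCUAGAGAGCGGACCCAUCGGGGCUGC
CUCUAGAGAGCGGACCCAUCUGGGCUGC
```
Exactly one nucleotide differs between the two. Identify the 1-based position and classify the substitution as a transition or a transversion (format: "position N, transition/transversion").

position 21, transversion

The sequences differ only at position 21: G→U (purine→pyrimidine), a transversion.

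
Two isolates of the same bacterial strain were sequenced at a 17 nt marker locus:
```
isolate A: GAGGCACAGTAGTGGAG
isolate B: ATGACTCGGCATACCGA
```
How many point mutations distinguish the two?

Comparing position by position, 12 sites differ: 1 (G/A), 2 (A/T), 4 (G/A), 6 (A/T), 8 (A/G), 10 (T/C), 12 (G/T), 13 (T/A), 14 (G/C), 15 (G/C), 16 (A/G), 17 (G/A).

12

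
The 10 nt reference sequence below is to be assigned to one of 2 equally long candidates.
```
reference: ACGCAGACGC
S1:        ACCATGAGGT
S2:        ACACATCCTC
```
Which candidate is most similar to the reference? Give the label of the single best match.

S1 differs at 5 sites; S2 differs at 4 sites. The closest is S2.

S2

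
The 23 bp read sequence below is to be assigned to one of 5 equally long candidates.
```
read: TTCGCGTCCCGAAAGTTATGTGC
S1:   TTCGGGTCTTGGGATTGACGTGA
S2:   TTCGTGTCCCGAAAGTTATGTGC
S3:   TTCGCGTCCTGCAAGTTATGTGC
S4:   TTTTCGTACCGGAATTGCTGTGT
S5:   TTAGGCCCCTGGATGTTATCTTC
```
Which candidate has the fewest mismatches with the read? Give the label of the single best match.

Hamming distances to read — S1: 9; S2: 1; S3: 2; S4: 8; S5: 9.
Smallest is S2 with 1 mismatch.

S2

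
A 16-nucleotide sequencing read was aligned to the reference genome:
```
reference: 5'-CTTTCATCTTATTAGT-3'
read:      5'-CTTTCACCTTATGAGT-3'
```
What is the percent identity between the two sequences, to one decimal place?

Mismatches at positions 7, 13 (1-based): 2 of 16.
Identical positions: 14/16 = 87.5% → 87.5%.

87.5%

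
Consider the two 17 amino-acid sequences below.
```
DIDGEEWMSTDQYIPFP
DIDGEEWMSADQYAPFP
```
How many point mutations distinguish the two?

2

Comparing position by position, 2 residues differ: 10 (T/A), 14 (I/A).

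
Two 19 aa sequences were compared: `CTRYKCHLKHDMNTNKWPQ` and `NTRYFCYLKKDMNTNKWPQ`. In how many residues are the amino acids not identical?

Comparing position by position, 4 residues differ: 1 (C/N), 5 (K/F), 7 (H/Y), 10 (H/K).

4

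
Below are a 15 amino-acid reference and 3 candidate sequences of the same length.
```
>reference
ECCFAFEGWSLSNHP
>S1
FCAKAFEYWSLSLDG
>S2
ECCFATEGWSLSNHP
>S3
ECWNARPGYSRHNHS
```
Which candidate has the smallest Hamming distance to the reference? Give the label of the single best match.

S2

Hamming distances to reference — S1: 7; S2: 1; S3: 8.
Smallest is S2 with 1 mismatch.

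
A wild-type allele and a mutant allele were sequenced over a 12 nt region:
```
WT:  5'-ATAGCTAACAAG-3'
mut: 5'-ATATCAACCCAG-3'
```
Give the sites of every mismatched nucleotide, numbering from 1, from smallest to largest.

4, 6, 8, 10

Differences at site 4 (G→T), site 6 (T→A), site 8 (A→C), site 10 (A→C).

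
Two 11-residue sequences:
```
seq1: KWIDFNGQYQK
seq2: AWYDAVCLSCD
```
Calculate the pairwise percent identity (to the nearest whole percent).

18%

9 positions differ (1, 3, 5, 6, 7, 8, 9, 10, 11), so 2 of 11 match: 2/11 = 18.18%.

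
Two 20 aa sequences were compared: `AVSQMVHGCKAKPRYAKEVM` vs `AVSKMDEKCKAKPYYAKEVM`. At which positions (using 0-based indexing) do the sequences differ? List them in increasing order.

3, 5, 6, 7, 13

Differences at position 3 (Q→K), position 5 (V→D), position 6 (H→E), position 7 (G→K), position 13 (R→Y).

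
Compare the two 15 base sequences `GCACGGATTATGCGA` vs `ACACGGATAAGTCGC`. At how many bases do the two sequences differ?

5

Comparing position by position, 5 bases differ: 1 (G/A), 9 (T/A), 11 (T/G), 12 (G/T), 15 (A/C).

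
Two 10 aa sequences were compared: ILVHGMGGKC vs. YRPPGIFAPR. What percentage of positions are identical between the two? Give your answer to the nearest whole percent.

10%

Mismatches at positions 1, 2, 3, 4, 6, 7, 8, 9, 10 (1-based): 9 of 10.
Identical positions: 1/10 = 10% → 10%.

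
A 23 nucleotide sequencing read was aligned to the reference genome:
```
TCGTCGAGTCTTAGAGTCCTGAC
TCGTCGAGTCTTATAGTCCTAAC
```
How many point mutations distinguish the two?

2

Mismatches (1-based): base 14: G→T; base 21: G→A.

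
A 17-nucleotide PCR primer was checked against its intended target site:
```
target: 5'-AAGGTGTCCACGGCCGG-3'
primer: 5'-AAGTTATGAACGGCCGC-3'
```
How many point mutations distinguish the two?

5

Mismatches (1-based): site 4: G→T; site 6: G→A; site 8: C→G; site 9: C→A; site 17: G→C.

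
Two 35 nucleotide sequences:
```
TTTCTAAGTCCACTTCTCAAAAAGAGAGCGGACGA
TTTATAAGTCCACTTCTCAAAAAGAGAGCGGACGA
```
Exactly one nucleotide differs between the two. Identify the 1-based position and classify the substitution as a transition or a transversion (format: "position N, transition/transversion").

position 4, transversion

The sequences differ only at position 4: C→A (pyrimidine→purine), a transversion.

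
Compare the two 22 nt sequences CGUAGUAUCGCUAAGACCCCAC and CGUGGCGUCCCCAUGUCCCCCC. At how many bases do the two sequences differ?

8

The sequences differ at bases 4, 6, 7, 10, 12, 14, 16, 21 (1-based) — 8 in total.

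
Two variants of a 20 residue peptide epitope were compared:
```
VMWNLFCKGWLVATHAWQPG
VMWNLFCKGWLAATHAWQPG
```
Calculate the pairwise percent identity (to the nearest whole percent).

95%

1 position differs (12), so 19 of 20 match: 19/20 = 95%.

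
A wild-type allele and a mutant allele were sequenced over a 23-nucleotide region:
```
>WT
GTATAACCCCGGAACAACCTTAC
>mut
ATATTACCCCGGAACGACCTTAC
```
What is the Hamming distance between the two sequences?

The sequences differ at sites 1, 5, 16 (1-based) — 3 in total.

3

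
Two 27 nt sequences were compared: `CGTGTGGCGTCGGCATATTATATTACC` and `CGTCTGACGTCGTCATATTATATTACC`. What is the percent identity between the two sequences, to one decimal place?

Mismatches at positions 4, 7, 13 (1-based): 3 of 27.
Identical positions: 24/27 = 88.89% → 88.9%.

88.9%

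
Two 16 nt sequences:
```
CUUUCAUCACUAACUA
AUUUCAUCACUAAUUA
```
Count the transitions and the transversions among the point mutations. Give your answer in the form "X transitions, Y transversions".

1 transition, 1 transversion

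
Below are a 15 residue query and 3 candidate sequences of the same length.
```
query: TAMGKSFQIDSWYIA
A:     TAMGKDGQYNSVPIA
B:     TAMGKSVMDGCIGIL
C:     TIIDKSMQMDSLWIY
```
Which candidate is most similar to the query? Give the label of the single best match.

A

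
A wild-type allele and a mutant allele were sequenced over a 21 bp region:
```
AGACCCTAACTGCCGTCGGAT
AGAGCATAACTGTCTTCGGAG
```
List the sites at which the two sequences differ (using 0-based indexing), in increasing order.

3, 5, 12, 14, 20

Differences at site 3 (C→G), site 5 (C→A), site 12 (C→T), site 14 (G→T), site 20 (T→G).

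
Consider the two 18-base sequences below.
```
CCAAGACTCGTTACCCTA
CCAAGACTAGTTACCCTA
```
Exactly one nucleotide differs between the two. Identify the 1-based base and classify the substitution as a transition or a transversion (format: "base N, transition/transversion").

base 9, transversion

Base 9 changes C→A. C is a pyrimidine and A is a purine, so this is a transversion.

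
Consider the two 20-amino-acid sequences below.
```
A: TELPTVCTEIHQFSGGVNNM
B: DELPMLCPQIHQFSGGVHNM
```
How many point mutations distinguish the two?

Comparing position by position, 6 positions differ: 1 (T/D), 5 (T/M), 6 (V/L), 8 (T/P), 9 (E/Q), 18 (N/H).

6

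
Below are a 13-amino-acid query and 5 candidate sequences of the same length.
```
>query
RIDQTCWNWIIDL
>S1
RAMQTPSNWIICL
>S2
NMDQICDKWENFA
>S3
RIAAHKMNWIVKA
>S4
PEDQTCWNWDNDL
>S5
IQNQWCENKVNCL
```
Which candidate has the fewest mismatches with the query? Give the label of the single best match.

S4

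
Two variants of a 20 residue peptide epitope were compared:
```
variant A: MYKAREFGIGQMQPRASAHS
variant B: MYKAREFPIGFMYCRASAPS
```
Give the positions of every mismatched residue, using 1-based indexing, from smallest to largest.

8, 11, 13, 14, 19

Scanning 1-based: 8: G/P; 11: Q/F; 13: Q/Y; 14: P/C; 19: H/P.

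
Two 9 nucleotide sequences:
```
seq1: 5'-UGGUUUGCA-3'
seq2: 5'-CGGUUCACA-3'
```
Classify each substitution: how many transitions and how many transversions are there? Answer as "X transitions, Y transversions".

3 transitions, 0 transversions

Transitions (purine↔purine or pyrimidine↔pyrimidine): 1 U→C, 6 U→C, 7 G→A.
Transversions (purine↔pyrimidine): none.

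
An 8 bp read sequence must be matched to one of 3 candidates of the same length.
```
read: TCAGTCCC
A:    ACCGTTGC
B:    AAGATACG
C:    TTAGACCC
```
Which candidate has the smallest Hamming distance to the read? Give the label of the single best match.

C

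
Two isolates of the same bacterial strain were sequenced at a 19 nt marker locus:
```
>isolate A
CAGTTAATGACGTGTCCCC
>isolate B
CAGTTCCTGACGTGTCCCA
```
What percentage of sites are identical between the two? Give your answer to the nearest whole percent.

3 positions differ (6, 7, 19), so 16 of 19 match: 16/19 = 84.21%.

84%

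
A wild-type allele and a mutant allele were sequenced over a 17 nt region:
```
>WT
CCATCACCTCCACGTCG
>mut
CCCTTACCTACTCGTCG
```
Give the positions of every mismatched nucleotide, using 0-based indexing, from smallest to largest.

2, 4, 9, 11

Differences at position 2 (A→C), position 4 (C→T), position 9 (C→A), position 11 (A→T).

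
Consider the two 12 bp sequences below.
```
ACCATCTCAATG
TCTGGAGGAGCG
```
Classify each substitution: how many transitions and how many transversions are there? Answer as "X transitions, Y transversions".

Transitions (purine↔purine or pyrimidine↔pyrimidine): 3 C→T, 4 A→G, 10 A→G, 11 T→C.
Transversions (purine↔pyrimidine): 1 A→T, 5 T→G, 6 C→A, 7 T→G, 8 C→G.

4 transitions, 5 transversions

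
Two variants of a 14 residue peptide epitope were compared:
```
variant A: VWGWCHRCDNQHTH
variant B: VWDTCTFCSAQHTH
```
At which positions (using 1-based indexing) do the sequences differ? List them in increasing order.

3, 4, 6, 7, 9, 10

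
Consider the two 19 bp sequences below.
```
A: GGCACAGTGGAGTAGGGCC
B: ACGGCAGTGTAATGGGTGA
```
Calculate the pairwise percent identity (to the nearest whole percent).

47%

Mismatches at positions 1, 2, 3, 4, 10, 12, 14, 17, 18, 19 (1-based): 10 of 19.
Identical positions: 9/19 = 47.37% → 47%.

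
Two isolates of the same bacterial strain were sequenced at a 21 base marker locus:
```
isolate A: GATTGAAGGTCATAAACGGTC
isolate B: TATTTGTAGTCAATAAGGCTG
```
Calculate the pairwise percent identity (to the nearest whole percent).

52%

10 positions differ (1, 5, 6, 7, 8, 13, 14, 17, 19, 21), so 11 of 21 match: 11/21 = 52.38%.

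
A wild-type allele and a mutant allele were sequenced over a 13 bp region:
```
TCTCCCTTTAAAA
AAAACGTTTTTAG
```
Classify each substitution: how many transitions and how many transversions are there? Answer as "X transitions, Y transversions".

1 transition, 7 transversions

Mismatches (1-based):
site 1: T→A (pyrimidine→purine, transversion)
site 2: C→A (pyrimidine→purine, transversion)
site 3: T→A (pyrimidine→purine, transversion)
site 4: C→A (pyrimidine→purine, transversion)
site 6: C→G (pyrimidine→purine, transversion)
site 10: A→T (purine→pyrimidine, transversion)
site 11: A→T (purine→pyrimidine, transversion)
site 13: A→G (purine→purine, transition)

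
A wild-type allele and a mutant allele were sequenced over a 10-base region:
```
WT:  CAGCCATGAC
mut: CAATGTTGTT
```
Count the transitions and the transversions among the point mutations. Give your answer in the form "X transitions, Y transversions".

3 transitions, 3 transversions

Transitions (purine↔purine or pyrimidine↔pyrimidine): 3 G→A, 4 C→T, 10 C→T.
Transversions (purine↔pyrimidine): 5 C→G, 6 A→T, 9 A→T.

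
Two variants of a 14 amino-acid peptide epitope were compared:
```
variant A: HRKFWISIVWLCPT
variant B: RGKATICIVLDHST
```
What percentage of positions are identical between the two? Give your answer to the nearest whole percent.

36%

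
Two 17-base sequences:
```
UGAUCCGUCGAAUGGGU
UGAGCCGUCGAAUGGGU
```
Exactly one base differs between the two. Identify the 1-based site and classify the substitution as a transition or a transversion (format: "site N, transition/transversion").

site 4, transversion

Site 4 changes U→G. U is a pyrimidine and G is a purine, so this is a transversion.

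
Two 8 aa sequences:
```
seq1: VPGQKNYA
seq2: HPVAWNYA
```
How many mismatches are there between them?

Mismatches (1-based): position 1: V→H; position 3: G→V; position 4: Q→A; position 5: K→W.

4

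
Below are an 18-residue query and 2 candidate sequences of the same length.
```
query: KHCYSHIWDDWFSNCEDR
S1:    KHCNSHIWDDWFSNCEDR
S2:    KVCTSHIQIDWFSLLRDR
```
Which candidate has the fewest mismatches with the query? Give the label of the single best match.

S1

S1 differs at 1 position; S2 differs at 7 positions. The closest is S1.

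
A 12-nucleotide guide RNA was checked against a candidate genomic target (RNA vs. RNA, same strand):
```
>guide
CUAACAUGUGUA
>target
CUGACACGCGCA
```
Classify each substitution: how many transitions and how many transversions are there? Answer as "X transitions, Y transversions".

4 transitions, 0 transversions

Transitions (purine↔purine or pyrimidine↔pyrimidine): 3 A→G, 7 U→C, 9 U→C, 11 U→C.
Transversions (purine↔pyrimidine): none.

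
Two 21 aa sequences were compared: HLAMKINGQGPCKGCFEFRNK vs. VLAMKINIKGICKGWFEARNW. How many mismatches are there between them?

Comparing position by position, 7 positions differ: 1 (H/V), 8 (G/I), 9 (Q/K), 11 (P/I), 15 (C/W), 18 (F/A), 21 (K/W).

7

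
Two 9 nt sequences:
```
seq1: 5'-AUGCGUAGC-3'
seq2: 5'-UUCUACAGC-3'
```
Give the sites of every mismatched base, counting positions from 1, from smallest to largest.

1, 3, 4, 5, 6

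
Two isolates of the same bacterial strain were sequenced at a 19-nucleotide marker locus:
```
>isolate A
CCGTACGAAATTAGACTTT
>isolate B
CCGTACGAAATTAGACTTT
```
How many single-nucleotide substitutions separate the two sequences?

No positions differ; the sequences are identical.

0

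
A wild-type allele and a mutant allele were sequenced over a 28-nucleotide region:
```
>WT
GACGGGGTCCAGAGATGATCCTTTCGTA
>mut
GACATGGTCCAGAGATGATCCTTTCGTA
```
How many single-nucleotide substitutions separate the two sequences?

2

Mismatches (1-based): site 4: G→A; site 5: G→T.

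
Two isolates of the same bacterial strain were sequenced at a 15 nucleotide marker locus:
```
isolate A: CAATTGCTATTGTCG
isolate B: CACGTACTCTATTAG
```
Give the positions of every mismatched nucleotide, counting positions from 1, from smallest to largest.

3, 4, 6, 9, 11, 12, 14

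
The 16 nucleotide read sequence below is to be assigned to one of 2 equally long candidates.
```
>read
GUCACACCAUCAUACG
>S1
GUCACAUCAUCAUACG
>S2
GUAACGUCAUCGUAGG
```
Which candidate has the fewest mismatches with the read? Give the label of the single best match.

Hamming distances to read — S1: 1; S2: 5.
Smallest is S1 with 1 mismatch.

S1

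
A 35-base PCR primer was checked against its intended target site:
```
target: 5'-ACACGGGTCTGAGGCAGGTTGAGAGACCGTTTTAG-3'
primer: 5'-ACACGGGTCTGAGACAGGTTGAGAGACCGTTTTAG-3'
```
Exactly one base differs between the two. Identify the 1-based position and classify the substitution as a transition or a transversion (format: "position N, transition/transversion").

position 14, transition

The sequences differ only at position 14: G→A (purine→purine), a transition.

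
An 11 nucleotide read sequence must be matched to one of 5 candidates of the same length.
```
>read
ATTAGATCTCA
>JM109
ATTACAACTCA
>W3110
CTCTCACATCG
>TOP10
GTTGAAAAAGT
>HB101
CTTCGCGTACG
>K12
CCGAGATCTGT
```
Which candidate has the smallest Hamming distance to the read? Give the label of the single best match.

JM109

JM109 differs at 2 bases; W3110 differs at 7 bases; TOP10 differs at 8 bases; HB101 differs at 7 bases; K12 differs at 5 bases. The closest is JM109.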